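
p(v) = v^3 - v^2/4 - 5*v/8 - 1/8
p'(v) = 3*v^2 - v/2 - 5/8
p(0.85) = -0.22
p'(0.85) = 1.12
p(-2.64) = -18.62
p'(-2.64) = 21.60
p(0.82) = -0.25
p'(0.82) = 0.98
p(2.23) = 8.33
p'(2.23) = 13.18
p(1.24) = 0.62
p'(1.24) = 3.37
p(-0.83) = -0.35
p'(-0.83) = 1.86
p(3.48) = 36.82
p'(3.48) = 33.97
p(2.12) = 6.95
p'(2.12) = 11.80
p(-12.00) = -1756.62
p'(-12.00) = 437.38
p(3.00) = 22.75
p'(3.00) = 24.88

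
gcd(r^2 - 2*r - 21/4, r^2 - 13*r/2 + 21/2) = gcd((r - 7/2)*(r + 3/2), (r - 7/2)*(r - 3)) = r - 7/2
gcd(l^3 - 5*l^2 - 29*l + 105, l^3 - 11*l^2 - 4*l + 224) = l - 7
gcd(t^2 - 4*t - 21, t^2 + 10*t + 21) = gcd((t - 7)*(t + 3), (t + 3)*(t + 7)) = t + 3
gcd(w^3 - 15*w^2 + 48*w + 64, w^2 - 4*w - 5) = w + 1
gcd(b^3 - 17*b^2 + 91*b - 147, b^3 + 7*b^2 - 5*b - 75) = b - 3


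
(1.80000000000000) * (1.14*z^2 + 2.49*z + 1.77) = 2.052*z^2 + 4.482*z + 3.186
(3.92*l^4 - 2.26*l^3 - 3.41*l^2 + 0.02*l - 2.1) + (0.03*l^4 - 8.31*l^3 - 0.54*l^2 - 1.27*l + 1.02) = 3.95*l^4 - 10.57*l^3 - 3.95*l^2 - 1.25*l - 1.08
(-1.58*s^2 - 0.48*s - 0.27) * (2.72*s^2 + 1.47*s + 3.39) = -4.2976*s^4 - 3.6282*s^3 - 6.7962*s^2 - 2.0241*s - 0.9153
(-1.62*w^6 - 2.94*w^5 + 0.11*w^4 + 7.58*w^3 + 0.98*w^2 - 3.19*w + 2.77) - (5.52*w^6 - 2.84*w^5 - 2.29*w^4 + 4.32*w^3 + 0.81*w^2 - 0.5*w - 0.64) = -7.14*w^6 - 0.1*w^5 + 2.4*w^4 + 3.26*w^3 + 0.17*w^2 - 2.69*w + 3.41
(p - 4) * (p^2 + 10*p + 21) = p^3 + 6*p^2 - 19*p - 84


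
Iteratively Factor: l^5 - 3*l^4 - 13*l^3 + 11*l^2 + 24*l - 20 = (l - 5)*(l^4 + 2*l^3 - 3*l^2 - 4*l + 4) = (l - 5)*(l - 1)*(l^3 + 3*l^2 - 4) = (l - 5)*(l - 1)^2*(l^2 + 4*l + 4) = (l - 5)*(l - 1)^2*(l + 2)*(l + 2)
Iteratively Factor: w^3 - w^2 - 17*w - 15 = (w - 5)*(w^2 + 4*w + 3) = (w - 5)*(w + 3)*(w + 1)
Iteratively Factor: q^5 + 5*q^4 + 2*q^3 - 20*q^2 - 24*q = (q + 3)*(q^4 + 2*q^3 - 4*q^2 - 8*q) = (q + 2)*(q + 3)*(q^3 - 4*q) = (q + 2)^2*(q + 3)*(q^2 - 2*q) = (q - 2)*(q + 2)^2*(q + 3)*(q)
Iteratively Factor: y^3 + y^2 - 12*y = (y + 4)*(y^2 - 3*y) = (y - 3)*(y + 4)*(y)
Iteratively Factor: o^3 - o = (o + 1)*(o^2 - o) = (o - 1)*(o + 1)*(o)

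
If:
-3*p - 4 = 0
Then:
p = -4/3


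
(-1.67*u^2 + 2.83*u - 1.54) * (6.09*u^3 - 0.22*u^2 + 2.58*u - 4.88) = -10.1703*u^5 + 17.6021*u^4 - 14.3098*u^3 + 15.7898*u^2 - 17.7836*u + 7.5152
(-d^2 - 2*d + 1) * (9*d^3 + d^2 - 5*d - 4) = -9*d^5 - 19*d^4 + 12*d^3 + 15*d^2 + 3*d - 4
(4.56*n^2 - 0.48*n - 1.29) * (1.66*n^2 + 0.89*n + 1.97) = 7.5696*n^4 + 3.2616*n^3 + 6.4146*n^2 - 2.0937*n - 2.5413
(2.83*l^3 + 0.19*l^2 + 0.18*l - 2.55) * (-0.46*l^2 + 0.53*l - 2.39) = -1.3018*l^5 + 1.4125*l^4 - 6.7458*l^3 + 0.8143*l^2 - 1.7817*l + 6.0945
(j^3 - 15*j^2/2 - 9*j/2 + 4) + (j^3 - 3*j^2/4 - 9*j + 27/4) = 2*j^3 - 33*j^2/4 - 27*j/2 + 43/4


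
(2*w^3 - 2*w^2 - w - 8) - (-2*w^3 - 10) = 4*w^3 - 2*w^2 - w + 2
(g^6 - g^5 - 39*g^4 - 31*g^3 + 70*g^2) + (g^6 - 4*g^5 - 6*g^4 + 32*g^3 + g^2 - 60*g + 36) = 2*g^6 - 5*g^5 - 45*g^4 + g^3 + 71*g^2 - 60*g + 36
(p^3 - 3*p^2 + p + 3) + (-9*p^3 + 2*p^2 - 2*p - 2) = -8*p^3 - p^2 - p + 1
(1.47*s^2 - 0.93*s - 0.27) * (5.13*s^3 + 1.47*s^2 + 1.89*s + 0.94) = 7.5411*s^5 - 2.61*s^4 + 0.0260999999999998*s^3 - 0.7728*s^2 - 1.3845*s - 0.2538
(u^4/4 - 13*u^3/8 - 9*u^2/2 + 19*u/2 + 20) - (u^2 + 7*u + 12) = u^4/4 - 13*u^3/8 - 11*u^2/2 + 5*u/2 + 8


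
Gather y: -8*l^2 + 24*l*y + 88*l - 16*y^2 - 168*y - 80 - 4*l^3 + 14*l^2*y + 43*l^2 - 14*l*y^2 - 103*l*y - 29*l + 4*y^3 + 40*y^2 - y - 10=-4*l^3 + 35*l^2 + 59*l + 4*y^3 + y^2*(24 - 14*l) + y*(14*l^2 - 79*l - 169) - 90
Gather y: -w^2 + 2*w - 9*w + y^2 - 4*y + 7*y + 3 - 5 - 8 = -w^2 - 7*w + y^2 + 3*y - 10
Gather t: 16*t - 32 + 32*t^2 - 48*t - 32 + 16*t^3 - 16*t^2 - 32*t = 16*t^3 + 16*t^2 - 64*t - 64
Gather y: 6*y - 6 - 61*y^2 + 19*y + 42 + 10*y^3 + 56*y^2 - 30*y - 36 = 10*y^3 - 5*y^2 - 5*y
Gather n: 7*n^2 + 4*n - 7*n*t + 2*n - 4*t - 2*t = 7*n^2 + n*(6 - 7*t) - 6*t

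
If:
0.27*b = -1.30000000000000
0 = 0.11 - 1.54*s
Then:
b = -4.81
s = 0.07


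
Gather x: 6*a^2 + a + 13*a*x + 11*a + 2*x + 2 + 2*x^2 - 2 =6*a^2 + 12*a + 2*x^2 + x*(13*a + 2)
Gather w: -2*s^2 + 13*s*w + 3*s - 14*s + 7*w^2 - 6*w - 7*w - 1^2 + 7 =-2*s^2 - 11*s + 7*w^2 + w*(13*s - 13) + 6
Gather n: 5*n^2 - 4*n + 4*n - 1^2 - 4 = 5*n^2 - 5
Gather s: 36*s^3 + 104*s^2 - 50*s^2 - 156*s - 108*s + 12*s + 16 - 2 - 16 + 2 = 36*s^3 + 54*s^2 - 252*s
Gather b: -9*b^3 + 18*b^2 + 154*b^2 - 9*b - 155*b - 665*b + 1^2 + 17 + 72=-9*b^3 + 172*b^2 - 829*b + 90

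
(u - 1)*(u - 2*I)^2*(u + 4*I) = u^4 - u^3 + 12*u^2 - 12*u - 16*I*u + 16*I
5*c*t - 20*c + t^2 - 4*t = (5*c + t)*(t - 4)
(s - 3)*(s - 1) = s^2 - 4*s + 3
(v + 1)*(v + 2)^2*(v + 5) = v^4 + 10*v^3 + 33*v^2 + 44*v + 20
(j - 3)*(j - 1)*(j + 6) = j^3 + 2*j^2 - 21*j + 18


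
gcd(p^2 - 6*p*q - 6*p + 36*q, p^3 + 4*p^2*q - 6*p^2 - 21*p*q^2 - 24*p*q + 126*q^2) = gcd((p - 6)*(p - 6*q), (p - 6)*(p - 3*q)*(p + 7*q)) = p - 6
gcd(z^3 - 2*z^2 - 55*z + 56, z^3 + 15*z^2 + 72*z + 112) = z + 7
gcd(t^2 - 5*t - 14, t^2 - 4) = t + 2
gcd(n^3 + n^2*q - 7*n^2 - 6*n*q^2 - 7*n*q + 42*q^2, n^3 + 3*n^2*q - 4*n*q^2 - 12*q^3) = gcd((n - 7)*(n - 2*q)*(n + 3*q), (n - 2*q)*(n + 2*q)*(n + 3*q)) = -n^2 - n*q + 6*q^2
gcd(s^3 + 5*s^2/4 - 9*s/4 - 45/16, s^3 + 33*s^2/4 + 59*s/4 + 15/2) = s + 5/4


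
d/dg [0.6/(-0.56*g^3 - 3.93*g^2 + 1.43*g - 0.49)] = (1.008*g^2 + 4.716*g - 0.858)/(0.56*g^3 + 3.93*g^2 - 1.43*g + 0.49)^2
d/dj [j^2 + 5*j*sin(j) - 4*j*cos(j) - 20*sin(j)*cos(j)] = 4*j*sin(j) + 5*j*cos(j) + 2*j + 5*sin(j) - 4*cos(j) - 20*cos(2*j)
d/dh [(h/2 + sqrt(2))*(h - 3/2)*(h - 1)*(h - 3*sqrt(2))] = 2*h^3 - 15*h^2/4 - 3*sqrt(2)*h^2/2 - 21*h/2 + 5*sqrt(2)*h/2 - 3*sqrt(2)/4 + 15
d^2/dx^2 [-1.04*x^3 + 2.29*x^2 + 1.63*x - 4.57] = 4.58 - 6.24*x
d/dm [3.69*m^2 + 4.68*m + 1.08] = 7.38*m + 4.68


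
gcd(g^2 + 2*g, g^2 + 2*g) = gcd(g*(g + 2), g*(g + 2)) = g^2 + 2*g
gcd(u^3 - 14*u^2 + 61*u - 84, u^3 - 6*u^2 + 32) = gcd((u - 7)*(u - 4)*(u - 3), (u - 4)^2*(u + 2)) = u - 4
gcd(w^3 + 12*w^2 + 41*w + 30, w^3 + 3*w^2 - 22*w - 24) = w^2 + 7*w + 6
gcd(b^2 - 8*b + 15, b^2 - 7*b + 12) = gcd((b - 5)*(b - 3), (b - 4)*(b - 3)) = b - 3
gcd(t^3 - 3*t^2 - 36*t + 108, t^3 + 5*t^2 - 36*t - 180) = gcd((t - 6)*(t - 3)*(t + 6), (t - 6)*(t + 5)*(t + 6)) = t^2 - 36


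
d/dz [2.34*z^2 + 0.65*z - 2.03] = 4.68*z + 0.65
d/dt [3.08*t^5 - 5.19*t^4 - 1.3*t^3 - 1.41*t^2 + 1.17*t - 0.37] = 15.4*t^4 - 20.76*t^3 - 3.9*t^2 - 2.82*t + 1.17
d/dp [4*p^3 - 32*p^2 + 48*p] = 12*p^2 - 64*p + 48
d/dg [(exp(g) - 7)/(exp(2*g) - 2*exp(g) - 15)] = (2*(1 - exp(g))*(exp(g) - 7) + exp(2*g) - 2*exp(g) - 15)*exp(g)/(-exp(2*g) + 2*exp(g) + 15)^2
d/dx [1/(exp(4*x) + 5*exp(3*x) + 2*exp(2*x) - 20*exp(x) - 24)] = (-4*exp(3*x) - 15*exp(2*x) - 4*exp(x) + 20)*exp(x)/(exp(4*x) + 5*exp(3*x) + 2*exp(2*x) - 20*exp(x) - 24)^2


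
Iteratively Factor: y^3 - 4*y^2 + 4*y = (y - 2)*(y^2 - 2*y) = (y - 2)^2*(y)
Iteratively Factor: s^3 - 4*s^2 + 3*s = (s - 3)*(s^2 - s) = s*(s - 3)*(s - 1)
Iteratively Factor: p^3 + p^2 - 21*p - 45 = (p + 3)*(p^2 - 2*p - 15) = (p - 5)*(p + 3)*(p + 3)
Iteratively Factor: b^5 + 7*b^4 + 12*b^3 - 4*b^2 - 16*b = (b - 1)*(b^4 + 8*b^3 + 20*b^2 + 16*b) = b*(b - 1)*(b^3 + 8*b^2 + 20*b + 16) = b*(b - 1)*(b + 2)*(b^2 + 6*b + 8) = b*(b - 1)*(b + 2)^2*(b + 4)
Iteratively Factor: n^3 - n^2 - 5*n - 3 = (n - 3)*(n^2 + 2*n + 1) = (n - 3)*(n + 1)*(n + 1)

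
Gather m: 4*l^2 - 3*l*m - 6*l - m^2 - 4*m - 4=4*l^2 - 6*l - m^2 + m*(-3*l - 4) - 4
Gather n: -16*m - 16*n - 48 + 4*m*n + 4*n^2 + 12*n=-16*m + 4*n^2 + n*(4*m - 4) - 48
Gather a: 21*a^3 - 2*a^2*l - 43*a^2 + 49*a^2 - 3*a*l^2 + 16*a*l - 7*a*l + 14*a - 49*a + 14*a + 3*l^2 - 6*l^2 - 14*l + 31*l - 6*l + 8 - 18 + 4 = 21*a^3 + a^2*(6 - 2*l) + a*(-3*l^2 + 9*l - 21) - 3*l^2 + 11*l - 6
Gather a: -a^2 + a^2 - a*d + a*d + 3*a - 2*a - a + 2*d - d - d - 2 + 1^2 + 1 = 0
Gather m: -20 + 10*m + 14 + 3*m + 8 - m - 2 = 12*m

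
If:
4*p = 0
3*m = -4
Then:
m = -4/3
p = 0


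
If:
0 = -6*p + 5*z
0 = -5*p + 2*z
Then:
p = 0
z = 0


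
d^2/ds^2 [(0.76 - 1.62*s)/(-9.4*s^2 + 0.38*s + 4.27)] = ((15.5192 - 91.368*s)*(-9.4*s^2 + 0.38*s + 4.27) - (1.62*s - 0.76)*(18.8*s - 0.38)*(37.6*s - 0.76))/(-9.4*s^2 + 0.38*s + 4.27)^3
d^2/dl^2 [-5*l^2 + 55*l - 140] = -10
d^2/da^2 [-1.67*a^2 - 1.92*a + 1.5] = -3.34000000000000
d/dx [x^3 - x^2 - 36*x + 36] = 3*x^2 - 2*x - 36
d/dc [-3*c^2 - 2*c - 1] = -6*c - 2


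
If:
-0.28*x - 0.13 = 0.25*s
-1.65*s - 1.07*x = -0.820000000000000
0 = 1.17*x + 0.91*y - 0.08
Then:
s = 1.90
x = -2.16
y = 2.86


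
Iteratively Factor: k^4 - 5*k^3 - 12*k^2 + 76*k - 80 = (k - 2)*(k^3 - 3*k^2 - 18*k + 40) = (k - 5)*(k - 2)*(k^2 + 2*k - 8) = (k - 5)*(k - 2)*(k + 4)*(k - 2)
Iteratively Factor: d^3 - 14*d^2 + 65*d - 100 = (d - 5)*(d^2 - 9*d + 20) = (d - 5)^2*(d - 4)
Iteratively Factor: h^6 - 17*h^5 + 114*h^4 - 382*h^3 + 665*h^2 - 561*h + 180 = (h - 4)*(h^5 - 13*h^4 + 62*h^3 - 134*h^2 + 129*h - 45) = (h - 4)*(h - 3)*(h^4 - 10*h^3 + 32*h^2 - 38*h + 15) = (h - 4)*(h - 3)*(h - 1)*(h^3 - 9*h^2 + 23*h - 15) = (h - 4)*(h - 3)^2*(h - 1)*(h^2 - 6*h + 5) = (h - 5)*(h - 4)*(h - 3)^2*(h - 1)*(h - 1)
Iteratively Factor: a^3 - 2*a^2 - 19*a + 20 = (a + 4)*(a^2 - 6*a + 5) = (a - 1)*(a + 4)*(a - 5)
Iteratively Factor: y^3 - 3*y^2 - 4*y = (y - 4)*(y^2 + y) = y*(y - 4)*(y + 1)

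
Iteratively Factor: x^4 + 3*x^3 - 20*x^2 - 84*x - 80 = (x + 2)*(x^3 + x^2 - 22*x - 40) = (x + 2)*(x + 4)*(x^2 - 3*x - 10) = (x - 5)*(x + 2)*(x + 4)*(x + 2)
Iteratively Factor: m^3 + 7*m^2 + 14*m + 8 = (m + 2)*(m^2 + 5*m + 4) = (m + 1)*(m + 2)*(m + 4)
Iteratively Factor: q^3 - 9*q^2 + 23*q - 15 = (q - 1)*(q^2 - 8*q + 15) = (q - 5)*(q - 1)*(q - 3)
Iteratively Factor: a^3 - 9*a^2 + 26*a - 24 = (a - 2)*(a^2 - 7*a + 12) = (a - 4)*(a - 2)*(a - 3)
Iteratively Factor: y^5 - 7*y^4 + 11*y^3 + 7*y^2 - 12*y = (y - 3)*(y^4 - 4*y^3 - y^2 + 4*y) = (y - 4)*(y - 3)*(y^3 - y) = (y - 4)*(y - 3)*(y - 1)*(y^2 + y) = (y - 4)*(y - 3)*(y - 1)*(y + 1)*(y)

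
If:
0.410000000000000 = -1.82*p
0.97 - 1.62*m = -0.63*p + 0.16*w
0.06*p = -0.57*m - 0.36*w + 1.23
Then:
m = 0.20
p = -0.23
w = 3.14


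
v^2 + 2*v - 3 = (v - 1)*(v + 3)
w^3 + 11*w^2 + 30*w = w*(w + 5)*(w + 6)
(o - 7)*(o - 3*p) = o^2 - 3*o*p - 7*o + 21*p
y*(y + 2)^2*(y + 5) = y^4 + 9*y^3 + 24*y^2 + 20*y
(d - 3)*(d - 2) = d^2 - 5*d + 6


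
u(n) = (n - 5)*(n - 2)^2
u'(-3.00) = 105.00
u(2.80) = -1.41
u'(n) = (n - 5)*(2*n - 4) + (n - 2)^2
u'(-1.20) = 49.92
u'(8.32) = 81.91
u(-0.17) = -24.35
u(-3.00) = -200.00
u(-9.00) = -1694.00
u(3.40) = -3.14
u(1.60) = -0.54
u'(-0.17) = 27.15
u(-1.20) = -63.49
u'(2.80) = -2.88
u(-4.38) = -381.81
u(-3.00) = -200.00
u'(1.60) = 2.88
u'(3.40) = -2.52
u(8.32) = 132.61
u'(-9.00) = 429.00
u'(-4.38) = 160.39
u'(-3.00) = 105.00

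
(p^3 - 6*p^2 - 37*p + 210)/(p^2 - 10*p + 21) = (p^2 + p - 30)/(p - 3)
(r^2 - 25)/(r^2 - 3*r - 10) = (r + 5)/(r + 2)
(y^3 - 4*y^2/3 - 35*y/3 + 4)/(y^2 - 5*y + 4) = (y^2 + 8*y/3 - 1)/(y - 1)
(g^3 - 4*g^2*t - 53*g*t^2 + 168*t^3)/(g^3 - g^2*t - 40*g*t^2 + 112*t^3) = (g^2 - 11*g*t + 24*t^2)/(g^2 - 8*g*t + 16*t^2)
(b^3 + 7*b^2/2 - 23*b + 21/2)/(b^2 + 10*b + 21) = (2*b^2 - 7*b + 3)/(2*(b + 3))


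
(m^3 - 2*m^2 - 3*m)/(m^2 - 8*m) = (m^2 - 2*m - 3)/(m - 8)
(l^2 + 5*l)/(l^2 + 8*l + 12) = l*(l + 5)/(l^2 + 8*l + 12)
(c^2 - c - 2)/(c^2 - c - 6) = (-c^2 + c + 2)/(-c^2 + c + 6)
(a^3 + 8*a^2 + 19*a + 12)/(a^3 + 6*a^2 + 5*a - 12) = (a + 1)/(a - 1)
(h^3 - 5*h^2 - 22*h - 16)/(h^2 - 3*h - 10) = (h^2 - 7*h - 8)/(h - 5)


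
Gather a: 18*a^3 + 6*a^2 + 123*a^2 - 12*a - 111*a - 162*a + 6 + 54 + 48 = 18*a^3 + 129*a^2 - 285*a + 108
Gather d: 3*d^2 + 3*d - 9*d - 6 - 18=3*d^2 - 6*d - 24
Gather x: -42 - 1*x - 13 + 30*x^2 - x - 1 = 30*x^2 - 2*x - 56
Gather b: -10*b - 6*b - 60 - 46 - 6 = -16*b - 112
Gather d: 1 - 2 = -1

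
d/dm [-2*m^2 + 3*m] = 3 - 4*m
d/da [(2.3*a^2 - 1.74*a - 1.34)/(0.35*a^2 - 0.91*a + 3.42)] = (-1.484*a^2 + 16.67*a - 7.1702)/(0.1225*a^4 - 0.637*a^3 + 3.2221*a^2 - 6.2244*a + 11.6964)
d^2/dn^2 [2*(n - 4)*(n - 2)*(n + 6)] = 12*n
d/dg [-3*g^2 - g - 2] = -6*g - 1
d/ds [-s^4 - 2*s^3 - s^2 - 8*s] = -4*s^3 - 6*s^2 - 2*s - 8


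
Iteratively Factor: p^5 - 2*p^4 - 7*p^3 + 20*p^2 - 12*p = (p - 1)*(p^4 - p^3 - 8*p^2 + 12*p) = p*(p - 1)*(p^3 - p^2 - 8*p + 12) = p*(p - 2)*(p - 1)*(p^2 + p - 6) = p*(p - 2)*(p - 1)*(p + 3)*(p - 2)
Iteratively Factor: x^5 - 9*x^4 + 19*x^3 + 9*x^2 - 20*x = (x - 4)*(x^4 - 5*x^3 - x^2 + 5*x) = (x - 4)*(x - 1)*(x^3 - 4*x^2 - 5*x) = (x - 4)*(x - 1)*(x + 1)*(x^2 - 5*x) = x*(x - 4)*(x - 1)*(x + 1)*(x - 5)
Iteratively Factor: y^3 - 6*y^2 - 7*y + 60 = (y - 5)*(y^2 - y - 12) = (y - 5)*(y - 4)*(y + 3)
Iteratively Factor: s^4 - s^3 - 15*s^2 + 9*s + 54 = (s - 3)*(s^3 + 2*s^2 - 9*s - 18) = (s - 3)*(s + 3)*(s^2 - s - 6) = (s - 3)*(s + 2)*(s + 3)*(s - 3)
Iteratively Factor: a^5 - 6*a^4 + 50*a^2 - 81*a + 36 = (a - 1)*(a^4 - 5*a^3 - 5*a^2 + 45*a - 36) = (a - 1)*(a + 3)*(a^3 - 8*a^2 + 19*a - 12) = (a - 3)*(a - 1)*(a + 3)*(a^2 - 5*a + 4) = (a - 4)*(a - 3)*(a - 1)*(a + 3)*(a - 1)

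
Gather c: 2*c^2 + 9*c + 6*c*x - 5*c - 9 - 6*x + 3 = 2*c^2 + c*(6*x + 4) - 6*x - 6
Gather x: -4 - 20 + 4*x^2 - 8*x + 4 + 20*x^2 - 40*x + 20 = 24*x^2 - 48*x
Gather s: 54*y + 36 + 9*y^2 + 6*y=9*y^2 + 60*y + 36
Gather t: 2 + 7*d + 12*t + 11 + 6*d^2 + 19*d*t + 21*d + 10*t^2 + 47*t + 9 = 6*d^2 + 28*d + 10*t^2 + t*(19*d + 59) + 22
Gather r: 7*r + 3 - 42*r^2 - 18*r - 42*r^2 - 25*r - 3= -84*r^2 - 36*r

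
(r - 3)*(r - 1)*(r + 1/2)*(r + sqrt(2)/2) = r^4 - 7*r^3/2 + sqrt(2)*r^3/2 - 7*sqrt(2)*r^2/4 + r^2 + sqrt(2)*r/2 + 3*r/2 + 3*sqrt(2)/4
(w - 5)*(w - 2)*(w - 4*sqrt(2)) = w^3 - 7*w^2 - 4*sqrt(2)*w^2 + 10*w + 28*sqrt(2)*w - 40*sqrt(2)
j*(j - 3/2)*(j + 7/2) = j^3 + 2*j^2 - 21*j/4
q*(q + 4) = q^2 + 4*q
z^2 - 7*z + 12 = (z - 4)*(z - 3)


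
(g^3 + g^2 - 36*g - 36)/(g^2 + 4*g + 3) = (g^2 - 36)/(g + 3)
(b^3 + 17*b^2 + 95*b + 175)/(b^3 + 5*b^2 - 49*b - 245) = (b + 5)/(b - 7)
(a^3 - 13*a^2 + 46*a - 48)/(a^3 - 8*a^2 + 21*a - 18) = (a - 8)/(a - 3)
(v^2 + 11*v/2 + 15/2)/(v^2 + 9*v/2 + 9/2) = (2*v + 5)/(2*v + 3)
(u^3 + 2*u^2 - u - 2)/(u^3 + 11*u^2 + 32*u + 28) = (u^2 - 1)/(u^2 + 9*u + 14)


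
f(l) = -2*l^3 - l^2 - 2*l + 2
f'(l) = -6*l^2 - 2*l - 2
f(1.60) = -11.95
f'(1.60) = -20.56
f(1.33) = -7.13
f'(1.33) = -15.27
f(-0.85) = 4.21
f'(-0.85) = -4.64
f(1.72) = -14.58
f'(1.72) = -23.19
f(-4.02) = 123.81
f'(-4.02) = -90.92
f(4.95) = -274.98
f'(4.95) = -158.92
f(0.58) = 0.11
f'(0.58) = -5.18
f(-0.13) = 2.25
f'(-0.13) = -1.84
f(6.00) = -478.00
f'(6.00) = -230.00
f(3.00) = -67.00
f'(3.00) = -62.00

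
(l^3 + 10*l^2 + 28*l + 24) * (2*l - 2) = 2*l^4 + 18*l^3 + 36*l^2 - 8*l - 48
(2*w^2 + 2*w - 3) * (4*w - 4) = 8*w^3 - 20*w + 12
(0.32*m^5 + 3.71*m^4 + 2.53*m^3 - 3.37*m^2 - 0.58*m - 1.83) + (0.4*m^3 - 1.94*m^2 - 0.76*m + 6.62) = 0.32*m^5 + 3.71*m^4 + 2.93*m^3 - 5.31*m^2 - 1.34*m + 4.79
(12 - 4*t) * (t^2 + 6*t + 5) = -4*t^3 - 12*t^2 + 52*t + 60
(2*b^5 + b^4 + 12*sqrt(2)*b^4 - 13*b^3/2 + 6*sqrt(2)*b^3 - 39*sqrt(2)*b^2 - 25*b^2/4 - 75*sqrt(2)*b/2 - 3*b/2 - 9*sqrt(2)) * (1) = 2*b^5 + b^4 + 12*sqrt(2)*b^4 - 13*b^3/2 + 6*sqrt(2)*b^3 - 39*sqrt(2)*b^2 - 25*b^2/4 - 75*sqrt(2)*b/2 - 3*b/2 - 9*sqrt(2)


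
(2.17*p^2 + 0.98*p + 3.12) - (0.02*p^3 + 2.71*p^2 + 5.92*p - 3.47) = -0.02*p^3 - 0.54*p^2 - 4.94*p + 6.59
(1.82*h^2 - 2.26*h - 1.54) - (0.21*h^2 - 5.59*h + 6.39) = 1.61*h^2 + 3.33*h - 7.93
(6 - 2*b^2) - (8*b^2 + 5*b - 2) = -10*b^2 - 5*b + 8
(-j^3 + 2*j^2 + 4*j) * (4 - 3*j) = 3*j^4 - 10*j^3 - 4*j^2 + 16*j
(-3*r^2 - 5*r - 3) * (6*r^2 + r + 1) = -18*r^4 - 33*r^3 - 26*r^2 - 8*r - 3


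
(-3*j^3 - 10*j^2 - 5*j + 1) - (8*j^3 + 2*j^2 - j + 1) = -11*j^3 - 12*j^2 - 4*j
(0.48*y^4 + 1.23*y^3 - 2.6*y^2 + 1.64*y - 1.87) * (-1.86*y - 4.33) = -0.8928*y^5 - 4.3662*y^4 - 0.4899*y^3 + 8.2076*y^2 - 3.623*y + 8.0971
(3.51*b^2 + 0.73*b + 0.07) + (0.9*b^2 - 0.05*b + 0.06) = 4.41*b^2 + 0.68*b + 0.13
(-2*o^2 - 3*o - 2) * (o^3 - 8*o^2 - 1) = -2*o^5 + 13*o^4 + 22*o^3 + 18*o^2 + 3*o + 2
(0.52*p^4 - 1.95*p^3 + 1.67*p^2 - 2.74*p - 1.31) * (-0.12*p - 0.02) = -0.0624*p^5 + 0.2236*p^4 - 0.1614*p^3 + 0.2954*p^2 + 0.212*p + 0.0262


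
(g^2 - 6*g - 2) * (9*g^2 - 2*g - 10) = 9*g^4 - 56*g^3 - 16*g^2 + 64*g + 20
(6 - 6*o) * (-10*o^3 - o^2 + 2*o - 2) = 60*o^4 - 54*o^3 - 18*o^2 + 24*o - 12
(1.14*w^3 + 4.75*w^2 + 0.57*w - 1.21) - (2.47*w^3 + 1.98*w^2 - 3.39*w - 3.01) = -1.33*w^3 + 2.77*w^2 + 3.96*w + 1.8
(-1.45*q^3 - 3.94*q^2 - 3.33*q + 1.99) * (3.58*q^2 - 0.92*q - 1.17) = -5.191*q^5 - 12.7712*q^4 - 6.6001*q^3 + 14.7976*q^2 + 2.0653*q - 2.3283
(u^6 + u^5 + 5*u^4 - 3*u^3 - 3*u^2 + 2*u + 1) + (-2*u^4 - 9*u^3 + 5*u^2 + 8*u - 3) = u^6 + u^5 + 3*u^4 - 12*u^3 + 2*u^2 + 10*u - 2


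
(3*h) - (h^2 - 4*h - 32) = -h^2 + 7*h + 32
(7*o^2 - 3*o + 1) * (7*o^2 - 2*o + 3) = 49*o^4 - 35*o^3 + 34*o^2 - 11*o + 3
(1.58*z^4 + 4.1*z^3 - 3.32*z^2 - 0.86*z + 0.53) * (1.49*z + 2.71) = 2.3542*z^5 + 10.3908*z^4 + 6.1642*z^3 - 10.2786*z^2 - 1.5409*z + 1.4363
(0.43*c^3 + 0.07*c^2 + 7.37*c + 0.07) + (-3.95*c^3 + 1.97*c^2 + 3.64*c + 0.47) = -3.52*c^3 + 2.04*c^2 + 11.01*c + 0.54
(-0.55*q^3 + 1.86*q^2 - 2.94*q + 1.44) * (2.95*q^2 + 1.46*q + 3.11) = -1.6225*q^5 + 4.684*q^4 - 7.6679*q^3 + 5.7402*q^2 - 7.041*q + 4.4784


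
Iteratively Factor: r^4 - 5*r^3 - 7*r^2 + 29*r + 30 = (r + 2)*(r^3 - 7*r^2 + 7*r + 15) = (r + 1)*(r + 2)*(r^2 - 8*r + 15) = (r - 3)*(r + 1)*(r + 2)*(r - 5)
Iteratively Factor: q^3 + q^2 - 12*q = (q - 3)*(q^2 + 4*q) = q*(q - 3)*(q + 4)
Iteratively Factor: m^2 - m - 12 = (m + 3)*(m - 4)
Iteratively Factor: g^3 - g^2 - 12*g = (g - 4)*(g^2 + 3*g) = (g - 4)*(g + 3)*(g)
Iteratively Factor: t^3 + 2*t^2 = (t)*(t^2 + 2*t) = t^2*(t + 2)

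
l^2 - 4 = (l - 2)*(l + 2)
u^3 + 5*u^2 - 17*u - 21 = (u - 3)*(u + 1)*(u + 7)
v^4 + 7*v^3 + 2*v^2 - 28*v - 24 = (v - 2)*(v + 1)*(v + 2)*(v + 6)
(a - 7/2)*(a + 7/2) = a^2 - 49/4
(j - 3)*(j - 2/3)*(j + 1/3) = j^3 - 10*j^2/3 + 7*j/9 + 2/3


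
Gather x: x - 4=x - 4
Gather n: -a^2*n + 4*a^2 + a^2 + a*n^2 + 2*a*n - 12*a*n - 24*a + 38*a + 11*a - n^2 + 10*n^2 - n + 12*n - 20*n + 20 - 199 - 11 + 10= 5*a^2 + 25*a + n^2*(a + 9) + n*(-a^2 - 10*a - 9) - 180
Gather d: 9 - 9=0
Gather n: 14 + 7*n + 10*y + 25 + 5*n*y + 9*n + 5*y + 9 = n*(5*y + 16) + 15*y + 48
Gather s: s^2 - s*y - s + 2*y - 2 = s^2 + s*(-y - 1) + 2*y - 2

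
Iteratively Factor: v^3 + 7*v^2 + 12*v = (v + 4)*(v^2 + 3*v) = (v + 3)*(v + 4)*(v)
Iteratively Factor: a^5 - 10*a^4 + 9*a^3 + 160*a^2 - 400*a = (a - 5)*(a^4 - 5*a^3 - 16*a^2 + 80*a) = (a - 5)*(a + 4)*(a^3 - 9*a^2 + 20*a) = (a - 5)^2*(a + 4)*(a^2 - 4*a) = a*(a - 5)^2*(a + 4)*(a - 4)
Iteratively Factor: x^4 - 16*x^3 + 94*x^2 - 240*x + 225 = (x - 5)*(x^3 - 11*x^2 + 39*x - 45) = (x - 5)*(x - 3)*(x^2 - 8*x + 15) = (x - 5)*(x - 3)^2*(x - 5)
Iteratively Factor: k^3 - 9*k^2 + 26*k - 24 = (k - 3)*(k^2 - 6*k + 8) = (k - 4)*(k - 3)*(k - 2)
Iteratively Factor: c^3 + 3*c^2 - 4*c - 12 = (c - 2)*(c^2 + 5*c + 6) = (c - 2)*(c + 2)*(c + 3)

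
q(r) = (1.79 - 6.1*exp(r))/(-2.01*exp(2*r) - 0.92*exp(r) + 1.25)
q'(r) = (1.79 - 6.1*exp(r))*(4.02*exp(2*r) + 0.92*exp(r))/(-2.01*exp(2*r) - 0.92*exp(r) + 1.25)^2 - 6.1*exp(r)/(-2.01*exp(2*r) - 0.92*exp(r) + 1.25) = (-12.261*exp(2*r) + 7.1958*exp(r) - 5.9782)*exp(r)/(4.0401*exp(4*r) + 3.6984*exp(3*r) - 4.1786*exp(2*r) - 2.3*exp(r) + 1.5625)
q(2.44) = 0.25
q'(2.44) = -0.24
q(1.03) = 0.89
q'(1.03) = -0.79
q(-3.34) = 1.30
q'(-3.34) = -0.14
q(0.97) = 0.94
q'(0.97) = -0.83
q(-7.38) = 1.43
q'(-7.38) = -0.00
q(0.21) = 1.95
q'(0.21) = -2.24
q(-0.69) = -4.49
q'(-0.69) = -34.18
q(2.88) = 0.16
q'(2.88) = -0.16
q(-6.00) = 1.42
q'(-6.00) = -0.00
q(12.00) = 0.00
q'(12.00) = 0.00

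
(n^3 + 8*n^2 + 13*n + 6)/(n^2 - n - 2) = (n^2 + 7*n + 6)/(n - 2)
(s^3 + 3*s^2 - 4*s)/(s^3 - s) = (s + 4)/(s + 1)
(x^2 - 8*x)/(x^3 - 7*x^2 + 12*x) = (x - 8)/(x^2 - 7*x + 12)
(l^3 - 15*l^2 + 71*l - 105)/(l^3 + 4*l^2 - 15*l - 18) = (l^2 - 12*l + 35)/(l^2 + 7*l + 6)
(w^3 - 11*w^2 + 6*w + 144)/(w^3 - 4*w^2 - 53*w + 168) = (w^2 - 3*w - 18)/(w^2 + 4*w - 21)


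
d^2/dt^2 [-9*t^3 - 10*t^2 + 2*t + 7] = -54*t - 20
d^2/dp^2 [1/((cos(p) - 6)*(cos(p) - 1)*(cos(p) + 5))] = (18*(1 - cos(p)^2)^2 + 12*sin(p)^6 + 3*cos(p)^6 + 22*cos(p)^5 + 64*cos(p)^3 - 1159*cos(p)^2 - 702*cos(p) + 1772)/((cos(p) - 6)^3*(cos(p) - 1)^3*(cos(p) + 5)^3)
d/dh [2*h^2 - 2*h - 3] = 4*h - 2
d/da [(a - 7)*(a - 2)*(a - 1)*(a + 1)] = 4*a^3 - 27*a^2 + 26*a + 9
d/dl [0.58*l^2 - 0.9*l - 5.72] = 1.16*l - 0.9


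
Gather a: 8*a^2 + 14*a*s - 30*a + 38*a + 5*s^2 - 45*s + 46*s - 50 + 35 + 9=8*a^2 + a*(14*s + 8) + 5*s^2 + s - 6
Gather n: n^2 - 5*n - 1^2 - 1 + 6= n^2 - 5*n + 4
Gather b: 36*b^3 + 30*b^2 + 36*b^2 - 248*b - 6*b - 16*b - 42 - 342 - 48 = 36*b^3 + 66*b^2 - 270*b - 432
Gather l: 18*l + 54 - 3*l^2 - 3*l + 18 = -3*l^2 + 15*l + 72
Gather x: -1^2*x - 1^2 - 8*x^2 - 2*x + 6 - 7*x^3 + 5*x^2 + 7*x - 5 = -7*x^3 - 3*x^2 + 4*x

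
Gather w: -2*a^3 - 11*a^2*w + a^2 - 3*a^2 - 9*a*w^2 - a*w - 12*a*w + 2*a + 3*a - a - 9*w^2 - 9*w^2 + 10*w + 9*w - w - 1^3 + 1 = -2*a^3 - 2*a^2 + 4*a + w^2*(-9*a - 18) + w*(-11*a^2 - 13*a + 18)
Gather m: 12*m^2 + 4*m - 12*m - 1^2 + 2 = 12*m^2 - 8*m + 1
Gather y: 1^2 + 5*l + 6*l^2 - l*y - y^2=6*l^2 - l*y + 5*l - y^2 + 1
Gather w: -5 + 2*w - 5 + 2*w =4*w - 10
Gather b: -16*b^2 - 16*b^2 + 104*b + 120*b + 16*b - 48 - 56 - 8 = -32*b^2 + 240*b - 112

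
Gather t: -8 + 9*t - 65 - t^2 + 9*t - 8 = -t^2 + 18*t - 81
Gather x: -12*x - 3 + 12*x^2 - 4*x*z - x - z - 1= 12*x^2 + x*(-4*z - 13) - z - 4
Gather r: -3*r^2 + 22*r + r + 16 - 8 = -3*r^2 + 23*r + 8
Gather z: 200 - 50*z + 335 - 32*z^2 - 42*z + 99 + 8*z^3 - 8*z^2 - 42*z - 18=8*z^3 - 40*z^2 - 134*z + 616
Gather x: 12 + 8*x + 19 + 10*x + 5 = 18*x + 36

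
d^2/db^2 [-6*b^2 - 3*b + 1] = -12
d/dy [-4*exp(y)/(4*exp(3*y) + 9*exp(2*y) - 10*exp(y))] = (32*exp(y) + 36)*exp(y)/(4*exp(2*y) + 9*exp(y) - 10)^2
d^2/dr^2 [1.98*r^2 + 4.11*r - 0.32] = 3.96000000000000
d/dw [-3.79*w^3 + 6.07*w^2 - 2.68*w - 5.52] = -11.37*w^2 + 12.14*w - 2.68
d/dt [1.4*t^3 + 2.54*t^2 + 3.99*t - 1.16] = 4.2*t^2 + 5.08*t + 3.99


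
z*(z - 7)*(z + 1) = z^3 - 6*z^2 - 7*z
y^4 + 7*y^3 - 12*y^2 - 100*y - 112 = (y - 4)*(y + 2)^2*(y + 7)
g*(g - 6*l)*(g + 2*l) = g^3 - 4*g^2*l - 12*g*l^2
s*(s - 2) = s^2 - 2*s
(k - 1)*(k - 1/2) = k^2 - 3*k/2 + 1/2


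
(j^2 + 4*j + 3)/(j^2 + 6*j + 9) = (j + 1)/(j + 3)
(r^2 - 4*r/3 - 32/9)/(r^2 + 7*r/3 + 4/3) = (r - 8/3)/(r + 1)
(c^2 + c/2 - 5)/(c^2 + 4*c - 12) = (c + 5/2)/(c + 6)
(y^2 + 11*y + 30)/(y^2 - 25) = (y + 6)/(y - 5)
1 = 1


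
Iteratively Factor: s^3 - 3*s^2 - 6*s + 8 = (s - 1)*(s^2 - 2*s - 8) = (s - 4)*(s - 1)*(s + 2)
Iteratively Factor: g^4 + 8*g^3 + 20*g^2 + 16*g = (g + 4)*(g^3 + 4*g^2 + 4*g) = (g + 2)*(g + 4)*(g^2 + 2*g) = g*(g + 2)*(g + 4)*(g + 2)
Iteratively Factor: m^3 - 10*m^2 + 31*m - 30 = (m - 5)*(m^2 - 5*m + 6) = (m - 5)*(m - 3)*(m - 2)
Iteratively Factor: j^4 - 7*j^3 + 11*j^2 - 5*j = (j)*(j^3 - 7*j^2 + 11*j - 5) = j*(j - 5)*(j^2 - 2*j + 1) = j*(j - 5)*(j - 1)*(j - 1)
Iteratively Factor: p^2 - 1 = (p + 1)*(p - 1)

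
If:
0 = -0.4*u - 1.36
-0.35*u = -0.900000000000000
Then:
No Solution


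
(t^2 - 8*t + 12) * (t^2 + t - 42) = t^4 - 7*t^3 - 38*t^2 + 348*t - 504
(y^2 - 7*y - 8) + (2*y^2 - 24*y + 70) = 3*y^2 - 31*y + 62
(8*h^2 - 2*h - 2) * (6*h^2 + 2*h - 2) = 48*h^4 + 4*h^3 - 32*h^2 + 4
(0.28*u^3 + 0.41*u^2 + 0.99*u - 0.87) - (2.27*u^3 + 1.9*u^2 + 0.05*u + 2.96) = -1.99*u^3 - 1.49*u^2 + 0.94*u - 3.83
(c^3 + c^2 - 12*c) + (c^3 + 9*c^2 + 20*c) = 2*c^3 + 10*c^2 + 8*c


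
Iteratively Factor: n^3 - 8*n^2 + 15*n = (n)*(n^2 - 8*n + 15) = n*(n - 3)*(n - 5)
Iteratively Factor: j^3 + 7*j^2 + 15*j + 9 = (j + 1)*(j^2 + 6*j + 9) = (j + 1)*(j + 3)*(j + 3)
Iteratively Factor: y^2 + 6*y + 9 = (y + 3)*(y + 3)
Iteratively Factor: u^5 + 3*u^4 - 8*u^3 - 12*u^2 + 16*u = (u - 1)*(u^4 + 4*u^3 - 4*u^2 - 16*u) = (u - 2)*(u - 1)*(u^3 + 6*u^2 + 8*u) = u*(u - 2)*(u - 1)*(u^2 + 6*u + 8) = u*(u - 2)*(u - 1)*(u + 2)*(u + 4)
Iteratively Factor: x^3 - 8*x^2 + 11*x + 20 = (x - 5)*(x^2 - 3*x - 4) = (x - 5)*(x + 1)*(x - 4)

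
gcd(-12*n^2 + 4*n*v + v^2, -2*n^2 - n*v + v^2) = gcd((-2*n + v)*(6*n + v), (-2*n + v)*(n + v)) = -2*n + v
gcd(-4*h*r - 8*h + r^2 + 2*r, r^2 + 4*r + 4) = r + 2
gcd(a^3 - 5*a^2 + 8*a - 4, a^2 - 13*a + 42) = 1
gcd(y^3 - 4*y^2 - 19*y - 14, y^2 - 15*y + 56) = y - 7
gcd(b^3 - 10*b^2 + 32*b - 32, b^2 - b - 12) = b - 4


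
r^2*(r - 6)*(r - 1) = r^4 - 7*r^3 + 6*r^2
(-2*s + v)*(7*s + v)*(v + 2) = -14*s^2*v - 28*s^2 + 5*s*v^2 + 10*s*v + v^3 + 2*v^2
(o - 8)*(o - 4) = o^2 - 12*o + 32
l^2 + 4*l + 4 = (l + 2)^2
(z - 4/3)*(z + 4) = z^2 + 8*z/3 - 16/3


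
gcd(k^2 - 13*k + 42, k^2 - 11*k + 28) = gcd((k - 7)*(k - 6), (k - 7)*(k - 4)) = k - 7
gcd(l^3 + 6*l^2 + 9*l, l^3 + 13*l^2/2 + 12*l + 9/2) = l^2 + 6*l + 9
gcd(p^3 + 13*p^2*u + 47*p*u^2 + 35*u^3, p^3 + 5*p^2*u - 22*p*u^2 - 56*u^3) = p + 7*u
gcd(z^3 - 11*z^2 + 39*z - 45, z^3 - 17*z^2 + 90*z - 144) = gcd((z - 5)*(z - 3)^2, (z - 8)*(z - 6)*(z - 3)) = z - 3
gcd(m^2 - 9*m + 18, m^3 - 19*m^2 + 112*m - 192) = m - 3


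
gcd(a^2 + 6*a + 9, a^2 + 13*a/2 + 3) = 1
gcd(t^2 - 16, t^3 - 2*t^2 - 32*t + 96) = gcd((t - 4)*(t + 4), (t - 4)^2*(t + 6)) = t - 4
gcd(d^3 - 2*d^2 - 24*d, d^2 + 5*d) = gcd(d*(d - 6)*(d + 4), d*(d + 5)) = d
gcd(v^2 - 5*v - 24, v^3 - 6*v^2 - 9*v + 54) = v + 3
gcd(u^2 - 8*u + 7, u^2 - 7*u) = u - 7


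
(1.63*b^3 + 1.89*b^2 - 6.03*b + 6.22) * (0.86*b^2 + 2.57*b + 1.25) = 1.4018*b^5 + 5.8145*b^4 + 1.709*b^3 - 7.7854*b^2 + 8.4479*b + 7.775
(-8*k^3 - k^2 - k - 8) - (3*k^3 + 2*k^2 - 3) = -11*k^3 - 3*k^2 - k - 5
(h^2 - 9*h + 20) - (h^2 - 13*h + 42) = 4*h - 22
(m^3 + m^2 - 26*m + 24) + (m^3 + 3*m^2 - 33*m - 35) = 2*m^3 + 4*m^2 - 59*m - 11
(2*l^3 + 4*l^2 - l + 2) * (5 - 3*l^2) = -6*l^5 - 12*l^4 + 13*l^3 + 14*l^2 - 5*l + 10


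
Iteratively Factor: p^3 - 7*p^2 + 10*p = (p - 2)*(p^2 - 5*p) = (p - 5)*(p - 2)*(p)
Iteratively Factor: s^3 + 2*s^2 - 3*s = (s)*(s^2 + 2*s - 3) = s*(s + 3)*(s - 1)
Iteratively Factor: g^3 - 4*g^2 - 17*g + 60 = (g + 4)*(g^2 - 8*g + 15) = (g - 3)*(g + 4)*(g - 5)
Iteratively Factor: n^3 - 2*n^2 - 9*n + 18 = (n + 3)*(n^2 - 5*n + 6) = (n - 3)*(n + 3)*(n - 2)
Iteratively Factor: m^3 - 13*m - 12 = (m + 1)*(m^2 - m - 12) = (m - 4)*(m + 1)*(m + 3)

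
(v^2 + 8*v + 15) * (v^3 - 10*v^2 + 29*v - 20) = v^5 - 2*v^4 - 36*v^3 + 62*v^2 + 275*v - 300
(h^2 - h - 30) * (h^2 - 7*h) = h^4 - 8*h^3 - 23*h^2 + 210*h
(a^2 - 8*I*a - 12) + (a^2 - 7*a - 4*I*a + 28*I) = 2*a^2 - 7*a - 12*I*a - 12 + 28*I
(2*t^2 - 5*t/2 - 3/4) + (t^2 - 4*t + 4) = 3*t^2 - 13*t/2 + 13/4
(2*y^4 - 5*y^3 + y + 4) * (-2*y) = -4*y^5 + 10*y^4 - 2*y^2 - 8*y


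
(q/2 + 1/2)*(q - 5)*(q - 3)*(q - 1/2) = q^4/2 - 15*q^3/4 + 21*q^2/4 + 23*q/4 - 15/4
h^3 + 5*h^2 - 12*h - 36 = (h - 3)*(h + 2)*(h + 6)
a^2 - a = a*(a - 1)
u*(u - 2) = u^2 - 2*u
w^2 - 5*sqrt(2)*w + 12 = (w - 3*sqrt(2))*(w - 2*sqrt(2))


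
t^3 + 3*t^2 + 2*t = t*(t + 1)*(t + 2)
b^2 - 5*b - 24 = (b - 8)*(b + 3)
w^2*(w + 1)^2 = w^4 + 2*w^3 + w^2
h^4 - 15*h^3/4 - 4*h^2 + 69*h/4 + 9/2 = (h - 3)^2*(h + 1/4)*(h + 2)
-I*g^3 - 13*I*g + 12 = (g - 4*I)*(g + 3*I)*(-I*g + 1)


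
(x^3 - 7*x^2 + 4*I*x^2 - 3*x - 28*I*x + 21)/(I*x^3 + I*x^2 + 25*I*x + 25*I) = (-I*x^3 + x^2*(4 + 7*I) + x*(-28 + 3*I) - 21*I)/(x^3 + x^2 + 25*x + 25)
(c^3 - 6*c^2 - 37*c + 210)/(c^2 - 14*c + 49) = (c^2 + c - 30)/(c - 7)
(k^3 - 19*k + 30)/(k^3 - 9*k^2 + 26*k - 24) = (k + 5)/(k - 4)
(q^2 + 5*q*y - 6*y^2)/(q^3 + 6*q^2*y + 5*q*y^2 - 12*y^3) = (q + 6*y)/(q^2 + 7*q*y + 12*y^2)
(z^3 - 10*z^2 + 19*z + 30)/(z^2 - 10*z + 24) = (z^2 - 4*z - 5)/(z - 4)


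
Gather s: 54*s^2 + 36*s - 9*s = 54*s^2 + 27*s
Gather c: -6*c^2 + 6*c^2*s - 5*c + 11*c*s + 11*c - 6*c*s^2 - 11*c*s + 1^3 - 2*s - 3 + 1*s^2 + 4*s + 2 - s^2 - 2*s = c^2*(6*s - 6) + c*(6 - 6*s^2)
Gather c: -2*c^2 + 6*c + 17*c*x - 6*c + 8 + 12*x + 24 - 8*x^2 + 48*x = -2*c^2 + 17*c*x - 8*x^2 + 60*x + 32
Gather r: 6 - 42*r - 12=-42*r - 6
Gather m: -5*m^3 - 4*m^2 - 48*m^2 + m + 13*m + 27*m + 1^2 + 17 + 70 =-5*m^3 - 52*m^2 + 41*m + 88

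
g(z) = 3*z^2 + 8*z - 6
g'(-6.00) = -28.00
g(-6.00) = 54.00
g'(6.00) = 44.00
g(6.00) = 150.00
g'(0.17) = 9.02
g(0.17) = -4.55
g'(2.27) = 21.62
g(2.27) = 27.62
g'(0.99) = 13.94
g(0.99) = 4.86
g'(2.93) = 25.58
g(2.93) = 43.19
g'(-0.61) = 4.34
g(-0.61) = -9.76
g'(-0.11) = 7.34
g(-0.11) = -6.84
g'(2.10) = 20.60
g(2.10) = 24.03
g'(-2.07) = -4.42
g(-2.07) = -9.71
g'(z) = 6*z + 8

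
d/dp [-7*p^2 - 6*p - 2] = -14*p - 6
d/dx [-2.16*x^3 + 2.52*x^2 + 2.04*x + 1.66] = -6.48*x^2 + 5.04*x + 2.04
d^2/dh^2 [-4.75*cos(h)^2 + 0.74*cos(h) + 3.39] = -0.74*cos(h) + 9.5*cos(2*h)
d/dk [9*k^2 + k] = 18*k + 1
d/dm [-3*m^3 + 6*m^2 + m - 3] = -9*m^2 + 12*m + 1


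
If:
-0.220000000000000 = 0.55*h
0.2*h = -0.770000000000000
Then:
No Solution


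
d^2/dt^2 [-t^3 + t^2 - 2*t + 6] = 2 - 6*t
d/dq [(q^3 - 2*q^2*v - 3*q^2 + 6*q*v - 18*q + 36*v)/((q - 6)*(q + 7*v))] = (q^2 + 14*q*v - 14*v^2 + 27*v)/(q^2 + 14*q*v + 49*v^2)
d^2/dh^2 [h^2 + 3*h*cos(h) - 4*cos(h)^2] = -3*h*cos(h) - 16*sin(h)^2 - 6*sin(h) + 10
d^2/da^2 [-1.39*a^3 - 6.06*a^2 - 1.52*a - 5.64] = -8.34*a - 12.12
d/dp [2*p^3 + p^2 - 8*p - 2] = 6*p^2 + 2*p - 8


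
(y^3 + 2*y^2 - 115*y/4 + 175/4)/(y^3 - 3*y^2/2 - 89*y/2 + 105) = (y - 5/2)/(y - 6)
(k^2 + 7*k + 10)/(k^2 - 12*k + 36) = (k^2 + 7*k + 10)/(k^2 - 12*k + 36)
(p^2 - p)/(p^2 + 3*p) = (p - 1)/(p + 3)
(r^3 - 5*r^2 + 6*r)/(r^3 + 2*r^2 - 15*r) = (r - 2)/(r + 5)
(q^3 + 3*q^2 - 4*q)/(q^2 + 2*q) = (q^2 + 3*q - 4)/(q + 2)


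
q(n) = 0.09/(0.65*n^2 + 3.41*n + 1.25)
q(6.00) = 0.00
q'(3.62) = -0.00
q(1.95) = 0.01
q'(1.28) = -0.01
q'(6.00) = -0.00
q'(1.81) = -0.01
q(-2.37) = -0.03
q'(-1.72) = -0.01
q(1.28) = 0.01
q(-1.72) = -0.03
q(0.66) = 0.02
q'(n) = 0.09*(-1.3*n - 3.41)/(0.65*n^2 + 3.41*n + 1.25)^2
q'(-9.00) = 0.00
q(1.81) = 0.01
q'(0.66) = -0.03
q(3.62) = 0.00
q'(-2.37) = -0.00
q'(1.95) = -0.00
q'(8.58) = -0.00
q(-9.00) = 0.00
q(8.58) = 0.00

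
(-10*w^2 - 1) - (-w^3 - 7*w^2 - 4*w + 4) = w^3 - 3*w^2 + 4*w - 5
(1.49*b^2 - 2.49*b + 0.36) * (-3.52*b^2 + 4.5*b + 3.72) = -5.2448*b^4 + 15.4698*b^3 - 6.9294*b^2 - 7.6428*b + 1.3392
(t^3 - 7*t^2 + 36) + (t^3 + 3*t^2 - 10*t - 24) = 2*t^3 - 4*t^2 - 10*t + 12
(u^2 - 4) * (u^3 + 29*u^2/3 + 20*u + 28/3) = u^5 + 29*u^4/3 + 16*u^3 - 88*u^2/3 - 80*u - 112/3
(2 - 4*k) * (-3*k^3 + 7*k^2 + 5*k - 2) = 12*k^4 - 34*k^3 - 6*k^2 + 18*k - 4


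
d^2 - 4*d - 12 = (d - 6)*(d + 2)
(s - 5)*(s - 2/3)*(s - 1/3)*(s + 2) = s^4 - 4*s^3 - 61*s^2/9 + 28*s/3 - 20/9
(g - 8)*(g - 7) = g^2 - 15*g + 56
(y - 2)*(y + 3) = y^2 + y - 6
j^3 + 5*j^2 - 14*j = j*(j - 2)*(j + 7)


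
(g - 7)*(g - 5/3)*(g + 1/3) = g^3 - 25*g^2/3 + 79*g/9 + 35/9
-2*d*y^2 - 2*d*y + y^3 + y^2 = y*(-2*d + y)*(y + 1)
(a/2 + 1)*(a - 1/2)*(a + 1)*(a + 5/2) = a^4/2 + 5*a^3/2 + 27*a^2/8 + a/8 - 5/4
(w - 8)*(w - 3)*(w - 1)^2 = w^4 - 13*w^3 + 47*w^2 - 59*w + 24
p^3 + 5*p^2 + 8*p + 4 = (p + 1)*(p + 2)^2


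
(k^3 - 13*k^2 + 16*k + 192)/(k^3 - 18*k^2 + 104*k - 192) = (k^2 - 5*k - 24)/(k^2 - 10*k + 24)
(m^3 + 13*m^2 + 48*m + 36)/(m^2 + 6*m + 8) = (m^3 + 13*m^2 + 48*m + 36)/(m^2 + 6*m + 8)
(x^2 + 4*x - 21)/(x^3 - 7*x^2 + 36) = (x + 7)/(x^2 - 4*x - 12)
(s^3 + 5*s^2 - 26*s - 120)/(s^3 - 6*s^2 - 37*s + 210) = (s + 4)/(s - 7)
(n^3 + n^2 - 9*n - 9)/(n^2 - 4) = (n^3 + n^2 - 9*n - 9)/(n^2 - 4)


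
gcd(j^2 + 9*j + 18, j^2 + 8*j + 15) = j + 3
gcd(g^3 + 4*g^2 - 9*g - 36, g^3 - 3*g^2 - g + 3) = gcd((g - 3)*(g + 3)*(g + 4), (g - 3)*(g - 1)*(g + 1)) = g - 3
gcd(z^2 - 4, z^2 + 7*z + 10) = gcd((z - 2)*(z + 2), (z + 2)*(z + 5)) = z + 2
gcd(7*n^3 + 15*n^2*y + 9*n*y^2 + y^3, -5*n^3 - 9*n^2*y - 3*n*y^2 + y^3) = n^2 + 2*n*y + y^2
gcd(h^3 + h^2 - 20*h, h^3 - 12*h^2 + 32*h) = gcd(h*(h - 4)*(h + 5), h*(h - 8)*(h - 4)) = h^2 - 4*h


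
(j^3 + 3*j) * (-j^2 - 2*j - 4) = -j^5 - 2*j^4 - 7*j^3 - 6*j^2 - 12*j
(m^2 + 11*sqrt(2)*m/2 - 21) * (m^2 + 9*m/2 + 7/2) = m^4 + 9*m^3/2 + 11*sqrt(2)*m^3/2 - 35*m^2/2 + 99*sqrt(2)*m^2/4 - 189*m/2 + 77*sqrt(2)*m/4 - 147/2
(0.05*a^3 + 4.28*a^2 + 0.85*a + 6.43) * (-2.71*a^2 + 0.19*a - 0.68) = -0.1355*a^5 - 11.5893*a^4 - 1.5243*a^3 - 20.1742*a^2 + 0.6437*a - 4.3724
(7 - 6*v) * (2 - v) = 6*v^2 - 19*v + 14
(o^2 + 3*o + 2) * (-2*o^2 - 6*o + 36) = -2*o^4 - 12*o^3 + 14*o^2 + 96*o + 72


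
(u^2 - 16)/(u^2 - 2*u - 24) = (u - 4)/(u - 6)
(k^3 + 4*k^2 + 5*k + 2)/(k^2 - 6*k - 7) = (k^2 + 3*k + 2)/(k - 7)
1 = 1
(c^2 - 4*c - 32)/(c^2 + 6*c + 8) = (c - 8)/(c + 2)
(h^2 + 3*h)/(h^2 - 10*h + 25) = h*(h + 3)/(h^2 - 10*h + 25)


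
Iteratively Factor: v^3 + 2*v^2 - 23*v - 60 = (v + 4)*(v^2 - 2*v - 15) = (v - 5)*(v + 4)*(v + 3)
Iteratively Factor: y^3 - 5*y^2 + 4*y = (y)*(y^2 - 5*y + 4) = y*(y - 4)*(y - 1)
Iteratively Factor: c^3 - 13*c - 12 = (c - 4)*(c^2 + 4*c + 3) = (c - 4)*(c + 1)*(c + 3)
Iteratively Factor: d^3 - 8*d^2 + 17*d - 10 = (d - 2)*(d^2 - 6*d + 5) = (d - 2)*(d - 1)*(d - 5)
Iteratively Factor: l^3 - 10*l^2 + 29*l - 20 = (l - 5)*(l^2 - 5*l + 4) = (l - 5)*(l - 1)*(l - 4)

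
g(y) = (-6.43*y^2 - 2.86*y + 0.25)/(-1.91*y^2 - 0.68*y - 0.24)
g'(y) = (-12.86*y - 2.86)/(-1.91*y^2 - 0.68*y - 0.24) + (3.82*y + 0.68)*(-6.43*y^2 - 2.86*y + 0.25)/(-1.91*y^2 - 0.68*y - 0.24)^2 = (-1.0902*y^2 + 4.0414*y + 0.8564)/(3.6481*y^4 + 2.5976*y^3 + 1.3792*y^2 + 0.3264*y + 0.0576)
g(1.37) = 3.31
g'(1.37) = 0.19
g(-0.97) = 2.20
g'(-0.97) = -2.16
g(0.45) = 2.51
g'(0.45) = 2.82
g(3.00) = 3.40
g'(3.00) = 0.01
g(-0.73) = 1.43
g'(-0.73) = -4.61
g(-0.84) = 1.85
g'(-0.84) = -3.20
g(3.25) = 3.40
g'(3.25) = 0.00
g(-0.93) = 2.11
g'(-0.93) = -2.42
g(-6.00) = 3.30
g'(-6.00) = -0.01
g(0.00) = -1.04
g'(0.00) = 14.87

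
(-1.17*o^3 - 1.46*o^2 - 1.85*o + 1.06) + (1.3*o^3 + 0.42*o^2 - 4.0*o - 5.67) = 0.13*o^3 - 1.04*o^2 - 5.85*o - 4.61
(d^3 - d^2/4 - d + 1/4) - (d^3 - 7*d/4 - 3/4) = -d^2/4 + 3*d/4 + 1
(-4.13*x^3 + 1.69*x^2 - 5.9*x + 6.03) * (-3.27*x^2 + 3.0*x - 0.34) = 13.5051*x^5 - 17.9163*x^4 + 25.7672*x^3 - 37.9927*x^2 + 20.096*x - 2.0502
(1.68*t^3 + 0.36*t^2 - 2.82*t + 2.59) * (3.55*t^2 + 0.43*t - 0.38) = 5.964*t^5 + 2.0004*t^4 - 10.4946*t^3 + 7.8451*t^2 + 2.1853*t - 0.9842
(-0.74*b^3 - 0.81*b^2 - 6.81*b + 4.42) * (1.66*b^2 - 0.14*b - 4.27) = -1.2284*b^5 - 1.241*b^4 - 8.0314*b^3 + 11.7493*b^2 + 28.4599*b - 18.8734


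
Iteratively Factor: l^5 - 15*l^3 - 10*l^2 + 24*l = (l)*(l^4 - 15*l^2 - 10*l + 24) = l*(l + 3)*(l^3 - 3*l^2 - 6*l + 8) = l*(l - 1)*(l + 3)*(l^2 - 2*l - 8) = l*(l - 4)*(l - 1)*(l + 3)*(l + 2)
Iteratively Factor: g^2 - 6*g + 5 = (g - 5)*(g - 1)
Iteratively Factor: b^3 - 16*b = (b - 4)*(b^2 + 4*b) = (b - 4)*(b + 4)*(b)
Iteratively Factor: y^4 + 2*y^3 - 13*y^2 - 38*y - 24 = (y + 3)*(y^3 - y^2 - 10*y - 8) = (y + 2)*(y + 3)*(y^2 - 3*y - 4) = (y - 4)*(y + 2)*(y + 3)*(y + 1)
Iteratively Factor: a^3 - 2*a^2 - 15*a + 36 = (a - 3)*(a^2 + a - 12) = (a - 3)^2*(a + 4)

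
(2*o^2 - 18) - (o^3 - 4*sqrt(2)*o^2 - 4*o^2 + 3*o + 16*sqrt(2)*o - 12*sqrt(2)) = -o^3 + 4*sqrt(2)*o^2 + 6*o^2 - 16*sqrt(2)*o - 3*o - 18 + 12*sqrt(2)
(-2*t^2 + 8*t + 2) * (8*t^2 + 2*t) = -16*t^4 + 60*t^3 + 32*t^2 + 4*t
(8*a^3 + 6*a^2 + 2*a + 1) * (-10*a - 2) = -80*a^4 - 76*a^3 - 32*a^2 - 14*a - 2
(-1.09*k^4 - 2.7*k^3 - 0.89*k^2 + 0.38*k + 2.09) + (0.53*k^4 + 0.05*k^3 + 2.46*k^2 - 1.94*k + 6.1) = -0.56*k^4 - 2.65*k^3 + 1.57*k^2 - 1.56*k + 8.19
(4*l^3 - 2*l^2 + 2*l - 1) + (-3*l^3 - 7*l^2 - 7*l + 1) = l^3 - 9*l^2 - 5*l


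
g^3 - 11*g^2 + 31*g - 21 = (g - 7)*(g - 3)*(g - 1)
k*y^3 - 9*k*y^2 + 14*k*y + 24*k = (y - 6)*(y - 4)*(k*y + k)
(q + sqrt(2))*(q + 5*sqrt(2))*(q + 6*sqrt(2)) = q^3 + 12*sqrt(2)*q^2 + 82*q + 60*sqrt(2)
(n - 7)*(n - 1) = n^2 - 8*n + 7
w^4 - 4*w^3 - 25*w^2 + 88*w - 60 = (w - 6)*(w - 2)*(w - 1)*(w + 5)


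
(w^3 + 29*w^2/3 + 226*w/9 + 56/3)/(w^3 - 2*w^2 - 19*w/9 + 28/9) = (3*w^2 + 25*w + 42)/(3*w^2 - 10*w + 7)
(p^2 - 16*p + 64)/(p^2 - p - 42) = (-p^2 + 16*p - 64)/(-p^2 + p + 42)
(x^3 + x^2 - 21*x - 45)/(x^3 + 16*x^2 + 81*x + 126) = (x^2 - 2*x - 15)/(x^2 + 13*x + 42)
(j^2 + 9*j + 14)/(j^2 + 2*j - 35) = (j + 2)/(j - 5)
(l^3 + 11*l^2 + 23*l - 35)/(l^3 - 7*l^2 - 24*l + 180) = (l^2 + 6*l - 7)/(l^2 - 12*l + 36)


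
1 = 1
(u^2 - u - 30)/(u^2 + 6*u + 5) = (u - 6)/(u + 1)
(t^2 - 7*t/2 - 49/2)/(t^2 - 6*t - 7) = (t + 7/2)/(t + 1)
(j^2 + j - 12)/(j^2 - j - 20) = (j - 3)/(j - 5)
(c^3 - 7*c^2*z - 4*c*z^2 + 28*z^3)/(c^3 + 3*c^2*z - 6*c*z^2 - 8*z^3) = (c^2 - 5*c*z - 14*z^2)/(c^2 + 5*c*z + 4*z^2)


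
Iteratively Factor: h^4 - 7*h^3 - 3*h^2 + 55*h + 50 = (h + 2)*(h^3 - 9*h^2 + 15*h + 25) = (h + 1)*(h + 2)*(h^2 - 10*h + 25) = (h - 5)*(h + 1)*(h + 2)*(h - 5)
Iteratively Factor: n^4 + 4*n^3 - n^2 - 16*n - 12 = (n + 2)*(n^3 + 2*n^2 - 5*n - 6) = (n + 1)*(n + 2)*(n^2 + n - 6) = (n + 1)*(n + 2)*(n + 3)*(n - 2)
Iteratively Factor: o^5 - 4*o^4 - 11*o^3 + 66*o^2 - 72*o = (o - 3)*(o^4 - o^3 - 14*o^2 + 24*o) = o*(o - 3)*(o^3 - o^2 - 14*o + 24) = o*(o - 3)*(o + 4)*(o^2 - 5*o + 6) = o*(o - 3)^2*(o + 4)*(o - 2)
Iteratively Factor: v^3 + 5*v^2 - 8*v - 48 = (v + 4)*(v^2 + v - 12) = (v - 3)*(v + 4)*(v + 4)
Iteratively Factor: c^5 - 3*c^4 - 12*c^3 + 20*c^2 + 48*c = (c - 3)*(c^4 - 12*c^2 - 16*c) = (c - 3)*(c + 2)*(c^3 - 2*c^2 - 8*c) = (c - 4)*(c - 3)*(c + 2)*(c^2 + 2*c) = (c - 4)*(c - 3)*(c + 2)^2*(c)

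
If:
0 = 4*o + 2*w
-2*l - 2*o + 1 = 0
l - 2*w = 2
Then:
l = 0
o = 1/2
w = -1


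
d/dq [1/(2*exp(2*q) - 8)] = -exp(2*q)/(exp(2*q) - 4)^2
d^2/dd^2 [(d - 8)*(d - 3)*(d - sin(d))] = d^2*sin(d) - 11*d*sin(d) - 4*d*cos(d) + 6*d + 22*sqrt(2)*sin(d + pi/4) - 22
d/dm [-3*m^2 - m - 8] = -6*m - 1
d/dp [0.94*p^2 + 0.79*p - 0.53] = 1.88*p + 0.79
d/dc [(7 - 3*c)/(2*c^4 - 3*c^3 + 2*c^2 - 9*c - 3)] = (18*c^4 - 74*c^3 + 69*c^2 - 28*c + 72)/(4*c^8 - 12*c^7 + 17*c^6 - 48*c^5 + 46*c^4 - 18*c^3 + 69*c^2 + 54*c + 9)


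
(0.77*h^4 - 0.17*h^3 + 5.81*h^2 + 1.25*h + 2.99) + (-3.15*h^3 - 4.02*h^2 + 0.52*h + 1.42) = 0.77*h^4 - 3.32*h^3 + 1.79*h^2 + 1.77*h + 4.41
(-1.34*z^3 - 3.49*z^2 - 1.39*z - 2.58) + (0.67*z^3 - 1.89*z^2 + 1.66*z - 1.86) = -0.67*z^3 - 5.38*z^2 + 0.27*z - 4.44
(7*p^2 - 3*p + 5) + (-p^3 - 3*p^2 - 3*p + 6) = -p^3 + 4*p^2 - 6*p + 11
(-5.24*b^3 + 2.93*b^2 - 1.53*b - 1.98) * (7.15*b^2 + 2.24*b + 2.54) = -37.466*b^5 + 9.2119*b^4 - 17.6859*b^3 - 10.142*b^2 - 8.3214*b - 5.0292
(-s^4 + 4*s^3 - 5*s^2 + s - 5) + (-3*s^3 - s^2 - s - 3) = -s^4 + s^3 - 6*s^2 - 8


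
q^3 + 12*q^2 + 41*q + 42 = (q + 2)*(q + 3)*(q + 7)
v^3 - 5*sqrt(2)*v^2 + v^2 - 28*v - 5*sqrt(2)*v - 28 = (v + 1)*(v - 7*sqrt(2))*(v + 2*sqrt(2))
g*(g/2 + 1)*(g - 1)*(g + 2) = g^4/2 + 3*g^3/2 - 2*g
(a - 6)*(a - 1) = a^2 - 7*a + 6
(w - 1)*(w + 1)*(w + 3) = w^3 + 3*w^2 - w - 3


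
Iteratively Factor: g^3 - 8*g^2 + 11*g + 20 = (g + 1)*(g^2 - 9*g + 20) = (g - 5)*(g + 1)*(g - 4)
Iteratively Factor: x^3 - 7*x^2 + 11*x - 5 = (x - 1)*(x^2 - 6*x + 5) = (x - 5)*(x - 1)*(x - 1)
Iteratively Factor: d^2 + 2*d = (d)*(d + 2)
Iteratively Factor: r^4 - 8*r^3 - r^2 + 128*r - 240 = (r - 4)*(r^3 - 4*r^2 - 17*r + 60) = (r - 4)*(r + 4)*(r^2 - 8*r + 15) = (r - 4)*(r - 3)*(r + 4)*(r - 5)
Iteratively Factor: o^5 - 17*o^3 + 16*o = (o + 1)*(o^4 - o^3 - 16*o^2 + 16*o) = o*(o + 1)*(o^3 - o^2 - 16*o + 16) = o*(o + 1)*(o + 4)*(o^2 - 5*o + 4) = o*(o - 4)*(o + 1)*(o + 4)*(o - 1)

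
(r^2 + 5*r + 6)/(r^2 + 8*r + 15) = (r + 2)/(r + 5)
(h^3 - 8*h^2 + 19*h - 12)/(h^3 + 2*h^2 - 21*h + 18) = (h - 4)/(h + 6)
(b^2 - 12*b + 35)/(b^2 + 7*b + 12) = (b^2 - 12*b + 35)/(b^2 + 7*b + 12)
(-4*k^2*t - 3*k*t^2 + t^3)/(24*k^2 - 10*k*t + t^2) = t*(k + t)/(-6*k + t)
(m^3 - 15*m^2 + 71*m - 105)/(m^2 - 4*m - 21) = (m^2 - 8*m + 15)/(m + 3)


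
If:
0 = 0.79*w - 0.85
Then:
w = 1.08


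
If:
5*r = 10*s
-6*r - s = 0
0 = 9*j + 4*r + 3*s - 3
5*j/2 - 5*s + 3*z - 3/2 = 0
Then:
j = 1/3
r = 0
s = 0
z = 2/9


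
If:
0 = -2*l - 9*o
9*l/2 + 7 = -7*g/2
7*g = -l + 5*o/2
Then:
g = 28/67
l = -126/67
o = 28/67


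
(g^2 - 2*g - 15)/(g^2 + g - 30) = (g + 3)/(g + 6)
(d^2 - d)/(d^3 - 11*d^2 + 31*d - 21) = d/(d^2 - 10*d + 21)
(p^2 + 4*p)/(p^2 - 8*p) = (p + 4)/(p - 8)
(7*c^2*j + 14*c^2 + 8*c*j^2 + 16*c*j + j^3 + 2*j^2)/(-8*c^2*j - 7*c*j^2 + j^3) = (-7*c*j - 14*c - j^2 - 2*j)/(j*(8*c - j))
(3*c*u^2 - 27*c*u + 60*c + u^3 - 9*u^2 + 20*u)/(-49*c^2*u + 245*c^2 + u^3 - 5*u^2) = (3*c*u - 12*c + u^2 - 4*u)/(-49*c^2 + u^2)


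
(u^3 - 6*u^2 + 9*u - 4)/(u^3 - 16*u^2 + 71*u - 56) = (u^2 - 5*u + 4)/(u^2 - 15*u + 56)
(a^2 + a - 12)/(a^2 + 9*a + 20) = (a - 3)/(a + 5)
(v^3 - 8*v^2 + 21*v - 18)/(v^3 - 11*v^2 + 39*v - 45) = (v - 2)/(v - 5)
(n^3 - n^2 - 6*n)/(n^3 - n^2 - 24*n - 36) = n*(n - 3)/(n^2 - 3*n - 18)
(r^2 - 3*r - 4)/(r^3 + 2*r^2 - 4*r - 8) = (r^2 - 3*r - 4)/(r^3 + 2*r^2 - 4*r - 8)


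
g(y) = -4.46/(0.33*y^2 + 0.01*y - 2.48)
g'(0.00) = 0.01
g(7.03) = -0.32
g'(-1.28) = -0.98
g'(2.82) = 280.49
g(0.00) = 1.80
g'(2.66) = 561.23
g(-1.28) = 2.28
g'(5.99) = 0.20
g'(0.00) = 0.01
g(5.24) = -0.67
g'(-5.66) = -0.26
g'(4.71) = 0.58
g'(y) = -4.46*(-0.66*y - 0.01)/(0.33*y^2 + 0.01*y - 2.48)^2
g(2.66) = 37.65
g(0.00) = 1.80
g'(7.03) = 0.11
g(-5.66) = -0.56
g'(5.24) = 0.35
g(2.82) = -25.86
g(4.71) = -0.91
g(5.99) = -0.47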